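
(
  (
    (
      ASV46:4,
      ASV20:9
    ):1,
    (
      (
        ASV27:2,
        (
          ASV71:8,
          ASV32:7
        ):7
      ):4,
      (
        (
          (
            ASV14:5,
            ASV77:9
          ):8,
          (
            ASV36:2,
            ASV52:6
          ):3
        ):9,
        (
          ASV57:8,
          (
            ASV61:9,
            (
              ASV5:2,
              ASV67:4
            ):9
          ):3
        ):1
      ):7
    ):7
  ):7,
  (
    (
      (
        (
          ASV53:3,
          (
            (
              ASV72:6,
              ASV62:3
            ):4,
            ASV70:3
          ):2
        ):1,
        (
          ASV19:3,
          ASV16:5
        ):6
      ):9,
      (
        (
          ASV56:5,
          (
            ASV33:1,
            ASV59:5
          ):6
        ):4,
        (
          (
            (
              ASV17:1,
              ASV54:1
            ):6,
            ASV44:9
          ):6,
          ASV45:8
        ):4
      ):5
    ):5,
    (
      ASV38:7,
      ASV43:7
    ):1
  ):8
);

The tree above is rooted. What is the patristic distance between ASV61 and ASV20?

The path runs ASV61 → … → MRCA → … → ASV20; the MRCA is the node subtending ((ASV46,ASV20),((ASV27,(ASV71,ASV32)),(((ASV14,ASV77),(ASV36,ASV52)),(ASV57,(ASV61,(ASV5,ASV67)))))).
Branch lengths along that path: 9 + 3 + 1 + 7 + 7 + 1 + 9 = 37.

37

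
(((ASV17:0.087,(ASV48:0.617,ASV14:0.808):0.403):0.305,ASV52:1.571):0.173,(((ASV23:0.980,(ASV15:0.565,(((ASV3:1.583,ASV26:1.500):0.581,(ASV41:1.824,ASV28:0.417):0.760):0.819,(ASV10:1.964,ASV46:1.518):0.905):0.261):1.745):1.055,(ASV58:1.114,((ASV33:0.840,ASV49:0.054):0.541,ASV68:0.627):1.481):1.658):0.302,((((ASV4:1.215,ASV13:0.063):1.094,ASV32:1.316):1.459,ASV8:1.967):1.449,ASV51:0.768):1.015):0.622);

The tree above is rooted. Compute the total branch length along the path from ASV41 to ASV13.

11.846

The path runs ASV41 → … → MRCA → … → ASV13; the MRCA is the node subtending (((ASV23,(ASV15,(((ASV3,ASV26),(ASV41,ASV28)),(ASV10,ASV46)))),(ASV58,((ASV33,ASV49),ASV68))),((((ASV4,ASV13),ASV32),ASV8),ASV51)).
Branch lengths along that path: 1.824 + 0.760 + 0.819 + 0.261 + 1.745 + 1.055 + 0.302 + 1.015 + 1.449 + 1.459 + 1.094 + 0.063 = 11.846.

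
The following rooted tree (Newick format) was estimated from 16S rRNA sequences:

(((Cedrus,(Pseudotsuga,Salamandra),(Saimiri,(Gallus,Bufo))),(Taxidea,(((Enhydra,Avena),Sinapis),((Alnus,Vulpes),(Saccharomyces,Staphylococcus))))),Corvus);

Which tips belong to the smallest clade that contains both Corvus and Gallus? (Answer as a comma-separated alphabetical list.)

Alnus, Avena, Bufo, Cedrus, Corvus, Enhydra, Gallus, Pseudotsuga, Saccharomyces, Saimiri, Salamandra, Sinapis, Staphylococcus, Taxidea, Vulpes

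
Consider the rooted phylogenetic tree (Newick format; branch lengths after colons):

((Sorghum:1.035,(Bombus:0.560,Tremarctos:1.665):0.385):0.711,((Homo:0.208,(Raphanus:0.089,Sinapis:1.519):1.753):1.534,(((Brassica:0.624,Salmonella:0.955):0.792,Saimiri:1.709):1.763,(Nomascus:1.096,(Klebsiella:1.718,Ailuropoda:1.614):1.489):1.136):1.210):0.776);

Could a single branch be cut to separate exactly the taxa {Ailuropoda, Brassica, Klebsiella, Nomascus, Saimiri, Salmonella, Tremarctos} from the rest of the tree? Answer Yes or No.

The MRCA of the listed taxa is the root, so the smallest clade containing them is the whole tree.
That clade also contains Bombus, Homo, Raphanus, Sinapis, Sorghum, which are not in the proposed group, so the group is not monophyletic.

No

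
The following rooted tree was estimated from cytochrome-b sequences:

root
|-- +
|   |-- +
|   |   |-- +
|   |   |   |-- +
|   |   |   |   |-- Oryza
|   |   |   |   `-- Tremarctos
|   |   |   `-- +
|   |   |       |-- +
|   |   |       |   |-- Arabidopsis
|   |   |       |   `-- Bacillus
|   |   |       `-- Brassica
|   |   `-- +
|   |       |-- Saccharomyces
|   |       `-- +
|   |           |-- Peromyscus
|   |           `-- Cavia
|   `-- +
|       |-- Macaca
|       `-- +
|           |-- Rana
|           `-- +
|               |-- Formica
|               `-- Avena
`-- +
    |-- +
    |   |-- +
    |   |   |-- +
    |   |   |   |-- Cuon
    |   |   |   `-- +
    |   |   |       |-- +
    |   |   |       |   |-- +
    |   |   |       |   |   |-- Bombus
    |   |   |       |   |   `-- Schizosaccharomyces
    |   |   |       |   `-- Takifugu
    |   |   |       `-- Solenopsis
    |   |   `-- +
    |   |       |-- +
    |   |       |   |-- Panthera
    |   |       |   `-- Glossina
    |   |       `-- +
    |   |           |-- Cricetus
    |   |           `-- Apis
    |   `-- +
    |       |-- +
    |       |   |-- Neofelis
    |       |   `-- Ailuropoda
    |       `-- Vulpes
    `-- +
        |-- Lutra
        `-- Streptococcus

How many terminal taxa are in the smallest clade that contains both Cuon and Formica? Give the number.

26

The MRCA of Cuon and Formica is the root, so the clade is the entire tree.
That clade contains 26 terminal taxa: Ailuropoda, Apis, Arabidopsis, Avena, Bacillus, Bombus, Brassica, Cavia, Cricetus, Cuon, Formica, Glossina, Lutra, Macaca, Neofelis, Oryza, Panthera, Peromyscus, Rana, Saccharomyces, Schizosaccharomyces, Solenopsis, Streptococcus, Takifugu, Tremarctos, Vulpes.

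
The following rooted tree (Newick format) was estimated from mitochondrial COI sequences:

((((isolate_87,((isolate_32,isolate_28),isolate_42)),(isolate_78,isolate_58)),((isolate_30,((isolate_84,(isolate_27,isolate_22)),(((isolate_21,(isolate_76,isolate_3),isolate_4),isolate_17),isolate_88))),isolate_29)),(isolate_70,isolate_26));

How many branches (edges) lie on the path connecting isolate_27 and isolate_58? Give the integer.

9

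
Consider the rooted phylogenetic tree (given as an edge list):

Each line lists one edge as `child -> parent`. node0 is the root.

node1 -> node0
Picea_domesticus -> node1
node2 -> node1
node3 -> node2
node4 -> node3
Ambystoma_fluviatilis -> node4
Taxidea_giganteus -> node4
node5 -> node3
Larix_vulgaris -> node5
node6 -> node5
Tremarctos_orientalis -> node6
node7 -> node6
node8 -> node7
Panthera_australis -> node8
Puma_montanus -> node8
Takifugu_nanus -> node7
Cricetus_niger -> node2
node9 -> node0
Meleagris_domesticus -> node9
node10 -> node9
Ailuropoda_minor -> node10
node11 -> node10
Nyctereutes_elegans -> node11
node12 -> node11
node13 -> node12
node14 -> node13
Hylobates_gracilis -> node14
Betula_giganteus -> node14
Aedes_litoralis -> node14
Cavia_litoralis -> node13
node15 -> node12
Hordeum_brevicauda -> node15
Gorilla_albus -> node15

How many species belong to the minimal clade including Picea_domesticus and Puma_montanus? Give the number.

9

The MRCA of Picea_domesticus and Puma_montanus is the node subtending (Picea_domesticus,(((Ambystoma_fluviatilis,Taxidea_giganteus),(Larix_vulgaris,(Tremarctos_orientalis,((Panthera_australis,Puma_montanus),Takifugu_nanus)))),Cricetus_niger)).
That clade contains 9 terminal taxa: Ambystoma_fluviatilis, Cricetus_niger, Larix_vulgaris, Panthera_australis, Picea_domesticus, Puma_montanus, Takifugu_nanus, Taxidea_giganteus, Tremarctos_orientalis.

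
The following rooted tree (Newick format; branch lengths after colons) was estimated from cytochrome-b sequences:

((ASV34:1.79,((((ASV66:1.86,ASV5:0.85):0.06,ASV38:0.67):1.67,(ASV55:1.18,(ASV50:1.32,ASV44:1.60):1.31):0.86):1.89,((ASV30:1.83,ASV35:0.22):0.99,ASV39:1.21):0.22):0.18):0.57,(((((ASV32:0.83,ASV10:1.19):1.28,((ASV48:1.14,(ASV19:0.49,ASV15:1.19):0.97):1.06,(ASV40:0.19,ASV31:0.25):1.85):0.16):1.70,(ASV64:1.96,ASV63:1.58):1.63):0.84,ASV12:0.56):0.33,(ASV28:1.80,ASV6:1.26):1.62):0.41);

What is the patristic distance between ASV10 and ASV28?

The path runs ASV10 → … → MRCA → … → ASV28; the MRCA is the node subtending (((((ASV32,ASV10),((ASV48,(ASV19,ASV15)),(ASV40,ASV31))),(ASV64,ASV63)),ASV12),(ASV28,ASV6)).
Branch lengths along that path: 1.19 + 1.28 + 1.70 + 0.84 + 0.33 + 1.62 + 1.80 = 8.76.

8.76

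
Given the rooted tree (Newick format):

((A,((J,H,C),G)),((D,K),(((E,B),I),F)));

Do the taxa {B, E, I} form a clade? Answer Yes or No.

The most recent common ancestor of these taxa subtends ((E,B),I).
That clade has exactly 3 tips — every listed taxon and nothing else — so the group is monophyletic.

Yes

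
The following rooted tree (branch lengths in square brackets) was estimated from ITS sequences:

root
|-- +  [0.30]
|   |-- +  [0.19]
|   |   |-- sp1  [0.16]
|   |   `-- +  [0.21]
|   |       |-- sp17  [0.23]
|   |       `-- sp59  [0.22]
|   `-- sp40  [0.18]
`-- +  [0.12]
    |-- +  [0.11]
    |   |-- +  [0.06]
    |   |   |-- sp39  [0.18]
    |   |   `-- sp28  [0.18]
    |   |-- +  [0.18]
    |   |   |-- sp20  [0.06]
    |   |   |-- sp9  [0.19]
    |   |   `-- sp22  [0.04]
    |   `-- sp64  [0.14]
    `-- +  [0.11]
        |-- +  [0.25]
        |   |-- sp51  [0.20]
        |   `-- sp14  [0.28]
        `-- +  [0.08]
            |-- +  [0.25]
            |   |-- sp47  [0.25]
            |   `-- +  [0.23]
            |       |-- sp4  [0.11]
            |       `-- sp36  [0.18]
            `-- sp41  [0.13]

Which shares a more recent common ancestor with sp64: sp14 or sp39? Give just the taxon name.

The MRCA of sp64 and sp39 subtends ((sp39,sp28),(sp20,sp9,sp22),sp64) (6 taxa).
The MRCA of sp64 and sp14 subtends (((sp39,sp28),(sp20,sp9,sp22),sp64),((sp51,sp14),((sp47,(sp4,sp36)),sp41))) (12 taxa).
The first is nested inside the second, so sp64 shares a more recent common ancestor with sp39.

sp39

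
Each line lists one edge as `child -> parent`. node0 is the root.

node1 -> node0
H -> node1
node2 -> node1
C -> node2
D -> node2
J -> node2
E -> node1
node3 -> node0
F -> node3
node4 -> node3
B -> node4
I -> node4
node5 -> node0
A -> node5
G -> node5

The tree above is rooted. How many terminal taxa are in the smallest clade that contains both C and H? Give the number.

The MRCA of C and H is the node subtending (H,(C,D,J),E).
That clade contains 5 terminal taxa: C, D, E, H, J.

5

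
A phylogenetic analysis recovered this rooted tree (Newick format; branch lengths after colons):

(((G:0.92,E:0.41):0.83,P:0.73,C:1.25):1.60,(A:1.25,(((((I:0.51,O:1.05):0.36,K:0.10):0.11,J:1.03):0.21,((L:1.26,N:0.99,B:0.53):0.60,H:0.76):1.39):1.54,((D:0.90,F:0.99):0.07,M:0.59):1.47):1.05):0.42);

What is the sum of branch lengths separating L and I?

4.44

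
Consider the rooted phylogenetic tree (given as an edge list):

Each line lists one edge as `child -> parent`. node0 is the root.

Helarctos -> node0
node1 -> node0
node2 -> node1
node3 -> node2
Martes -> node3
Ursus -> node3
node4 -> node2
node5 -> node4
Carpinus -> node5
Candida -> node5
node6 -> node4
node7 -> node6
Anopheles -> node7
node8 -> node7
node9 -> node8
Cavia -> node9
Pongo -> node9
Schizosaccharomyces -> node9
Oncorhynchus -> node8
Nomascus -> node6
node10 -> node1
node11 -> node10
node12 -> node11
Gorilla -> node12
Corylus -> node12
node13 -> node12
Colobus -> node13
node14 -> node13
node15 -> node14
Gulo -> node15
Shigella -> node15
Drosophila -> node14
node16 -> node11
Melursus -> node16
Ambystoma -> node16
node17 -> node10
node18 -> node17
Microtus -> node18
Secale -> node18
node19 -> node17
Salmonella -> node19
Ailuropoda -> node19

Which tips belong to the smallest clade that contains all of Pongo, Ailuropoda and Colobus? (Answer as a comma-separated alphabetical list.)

Ailuropoda, Ambystoma, Anopheles, Candida, Carpinus, Cavia, Colobus, Corylus, Drosophila, Gorilla, Gulo, Martes, Melursus, Microtus, Nomascus, Oncorhynchus, Pongo, Salmonella, Schizosaccharomyces, Secale, Shigella, Ursus

Tracing Pongo: it sits inside (Cavia,Pongo,Schizosaccharomyces).
Tracing Ailuropoda: it sits inside (Salmonella,Ailuropoda).
Tracing Colobus: it sits inside (Colobus,((Gulo,Shigella),Drosophila)).
The smallest clade enclosing all 3 is (((Martes,Ursus),((Carpinus,Candida),((Anopheles,((Cavia,Pongo,Schizosaccharomyces),Oncorhynchus)),Nomascus))),(((Gorilla,Corylus,(Colobus,((Gulo,Shigella),Drosophila))),(Melursus,Ambystoma)),((Microtus,Secale),(Salmonella,Ailuropoda)))); the answer is its 22 terminal taxa in alphabetical order.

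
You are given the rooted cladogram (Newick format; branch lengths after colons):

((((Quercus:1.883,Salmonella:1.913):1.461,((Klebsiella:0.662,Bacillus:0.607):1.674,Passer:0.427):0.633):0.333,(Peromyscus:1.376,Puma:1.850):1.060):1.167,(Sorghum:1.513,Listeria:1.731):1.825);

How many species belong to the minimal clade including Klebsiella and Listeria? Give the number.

9

The MRCA of Klebsiella and Listeria is the root, so the clade is the entire tree.
That clade contains 9 terminal taxa: Bacillus, Klebsiella, Listeria, Passer, Peromyscus, Puma, Quercus, Salmonella, Sorghum.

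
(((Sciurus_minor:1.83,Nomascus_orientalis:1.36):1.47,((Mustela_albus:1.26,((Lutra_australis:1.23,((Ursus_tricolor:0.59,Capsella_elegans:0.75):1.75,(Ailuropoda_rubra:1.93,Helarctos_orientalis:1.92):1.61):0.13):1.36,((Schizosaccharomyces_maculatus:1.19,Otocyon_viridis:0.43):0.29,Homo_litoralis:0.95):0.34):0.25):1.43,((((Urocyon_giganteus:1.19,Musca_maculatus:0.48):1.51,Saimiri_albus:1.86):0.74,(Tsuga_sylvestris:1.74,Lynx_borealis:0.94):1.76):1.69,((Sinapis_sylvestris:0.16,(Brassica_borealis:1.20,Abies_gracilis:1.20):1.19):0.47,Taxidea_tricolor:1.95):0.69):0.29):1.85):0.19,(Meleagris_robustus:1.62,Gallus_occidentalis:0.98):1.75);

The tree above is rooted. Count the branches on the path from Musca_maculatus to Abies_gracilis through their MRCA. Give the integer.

The MRCA of Musca_maculatus and Abies_gracilis is the node subtending ((((Urocyon_giganteus,Musca_maculatus),Saimiri_albus),(Tsuga_sylvestris,Lynx_borealis)),((Sinapis_sylvestris,(Brassica_borealis,Abies_gracilis)),Taxidea_tricolor)).
From Musca_maculatus up to that node: 4 branches. From Abies_gracilis up to the same node: 4 branches. Total: 4 + 4 = 8.

8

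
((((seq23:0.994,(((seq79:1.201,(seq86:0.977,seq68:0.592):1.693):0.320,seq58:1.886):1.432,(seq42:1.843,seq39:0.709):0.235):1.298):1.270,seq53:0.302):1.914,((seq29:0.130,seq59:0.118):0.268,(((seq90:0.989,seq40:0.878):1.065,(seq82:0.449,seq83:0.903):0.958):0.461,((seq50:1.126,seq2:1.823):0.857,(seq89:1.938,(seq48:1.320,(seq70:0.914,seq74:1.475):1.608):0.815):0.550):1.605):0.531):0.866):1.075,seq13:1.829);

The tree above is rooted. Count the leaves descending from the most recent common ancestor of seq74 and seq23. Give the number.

20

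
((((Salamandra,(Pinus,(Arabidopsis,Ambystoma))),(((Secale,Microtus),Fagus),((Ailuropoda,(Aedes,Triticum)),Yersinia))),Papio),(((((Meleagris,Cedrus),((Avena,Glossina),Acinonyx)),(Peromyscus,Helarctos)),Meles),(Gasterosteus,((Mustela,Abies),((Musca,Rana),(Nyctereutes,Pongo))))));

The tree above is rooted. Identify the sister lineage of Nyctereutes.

Pongo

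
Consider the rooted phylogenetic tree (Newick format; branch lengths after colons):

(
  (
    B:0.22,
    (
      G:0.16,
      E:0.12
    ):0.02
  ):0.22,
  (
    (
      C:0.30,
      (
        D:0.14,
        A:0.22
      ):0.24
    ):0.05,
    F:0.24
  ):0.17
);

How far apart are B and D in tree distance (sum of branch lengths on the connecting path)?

1.04

The path runs B → … → MRCA → … → D; the MRCA is the root of the tree.
Branch lengths along that path: 0.22 + 0.22 + 0.17 + 0.05 + 0.24 + 0.14 = 1.04.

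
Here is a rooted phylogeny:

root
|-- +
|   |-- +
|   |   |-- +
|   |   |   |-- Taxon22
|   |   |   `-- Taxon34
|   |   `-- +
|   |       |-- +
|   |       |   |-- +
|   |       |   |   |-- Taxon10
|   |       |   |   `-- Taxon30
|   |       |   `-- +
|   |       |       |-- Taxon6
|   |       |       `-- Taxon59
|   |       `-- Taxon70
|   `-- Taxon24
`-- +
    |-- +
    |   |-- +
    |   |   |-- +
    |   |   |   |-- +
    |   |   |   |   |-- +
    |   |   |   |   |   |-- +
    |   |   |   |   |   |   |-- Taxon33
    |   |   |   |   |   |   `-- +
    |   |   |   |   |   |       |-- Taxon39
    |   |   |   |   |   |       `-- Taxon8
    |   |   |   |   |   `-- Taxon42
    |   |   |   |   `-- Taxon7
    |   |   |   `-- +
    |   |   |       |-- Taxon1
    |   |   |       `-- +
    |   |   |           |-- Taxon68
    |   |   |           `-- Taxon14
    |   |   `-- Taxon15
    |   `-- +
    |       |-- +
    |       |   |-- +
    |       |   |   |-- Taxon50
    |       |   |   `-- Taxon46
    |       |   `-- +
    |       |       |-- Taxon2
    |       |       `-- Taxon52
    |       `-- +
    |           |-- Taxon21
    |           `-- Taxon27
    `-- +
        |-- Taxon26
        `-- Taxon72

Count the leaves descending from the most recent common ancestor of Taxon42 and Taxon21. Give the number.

The MRCA of Taxon42 and Taxon21 is the node subtending ((((((Taxon33,(Taxon39,Taxon8)),Taxon42),Taxon7),(Taxon1,(Taxon68,Taxon14))),Taxon15),(((Taxon50,Taxon46),(Taxon2,Taxon52)),(Taxon21,Taxon27))).
That clade contains 15 terminal taxa: Taxon1, Taxon14, Taxon15, Taxon2, Taxon21, Taxon27, Taxon33, Taxon39, Taxon42, Taxon46, Taxon50, Taxon52, Taxon68, Taxon7, Taxon8.

15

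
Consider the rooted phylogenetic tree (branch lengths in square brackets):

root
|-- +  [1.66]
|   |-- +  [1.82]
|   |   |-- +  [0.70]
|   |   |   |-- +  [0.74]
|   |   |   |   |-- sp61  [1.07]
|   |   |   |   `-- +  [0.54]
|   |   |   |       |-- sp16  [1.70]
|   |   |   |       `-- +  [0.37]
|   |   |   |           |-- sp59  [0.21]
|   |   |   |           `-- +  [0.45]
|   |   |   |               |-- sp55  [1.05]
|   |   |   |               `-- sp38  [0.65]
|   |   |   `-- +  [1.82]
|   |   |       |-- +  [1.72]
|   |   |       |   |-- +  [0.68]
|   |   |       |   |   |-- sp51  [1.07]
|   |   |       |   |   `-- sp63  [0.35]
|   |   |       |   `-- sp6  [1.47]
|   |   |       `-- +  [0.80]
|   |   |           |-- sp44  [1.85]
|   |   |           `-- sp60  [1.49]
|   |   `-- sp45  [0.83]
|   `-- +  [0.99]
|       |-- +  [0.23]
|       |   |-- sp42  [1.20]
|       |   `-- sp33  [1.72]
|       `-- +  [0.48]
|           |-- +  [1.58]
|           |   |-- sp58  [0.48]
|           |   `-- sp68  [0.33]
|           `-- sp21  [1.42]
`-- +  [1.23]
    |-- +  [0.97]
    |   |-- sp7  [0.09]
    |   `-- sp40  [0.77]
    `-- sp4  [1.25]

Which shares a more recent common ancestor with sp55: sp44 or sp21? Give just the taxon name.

The MRCA of sp55 and sp44 subtends ((sp61,(sp16,(sp59,(sp55,sp38)))),(((sp51,sp63),sp6),(sp44,sp60))) (10 taxa).
The MRCA of sp55 and sp21 subtends ((((sp61,(sp16,(sp59,(sp55,sp38)))),(((sp51,sp63),sp6),(sp44,sp60))),sp45),((sp42,sp33),((sp58,sp68),sp21))) (16 taxa).
The first is nested inside the second, so sp55 shares a more recent common ancestor with sp44.

sp44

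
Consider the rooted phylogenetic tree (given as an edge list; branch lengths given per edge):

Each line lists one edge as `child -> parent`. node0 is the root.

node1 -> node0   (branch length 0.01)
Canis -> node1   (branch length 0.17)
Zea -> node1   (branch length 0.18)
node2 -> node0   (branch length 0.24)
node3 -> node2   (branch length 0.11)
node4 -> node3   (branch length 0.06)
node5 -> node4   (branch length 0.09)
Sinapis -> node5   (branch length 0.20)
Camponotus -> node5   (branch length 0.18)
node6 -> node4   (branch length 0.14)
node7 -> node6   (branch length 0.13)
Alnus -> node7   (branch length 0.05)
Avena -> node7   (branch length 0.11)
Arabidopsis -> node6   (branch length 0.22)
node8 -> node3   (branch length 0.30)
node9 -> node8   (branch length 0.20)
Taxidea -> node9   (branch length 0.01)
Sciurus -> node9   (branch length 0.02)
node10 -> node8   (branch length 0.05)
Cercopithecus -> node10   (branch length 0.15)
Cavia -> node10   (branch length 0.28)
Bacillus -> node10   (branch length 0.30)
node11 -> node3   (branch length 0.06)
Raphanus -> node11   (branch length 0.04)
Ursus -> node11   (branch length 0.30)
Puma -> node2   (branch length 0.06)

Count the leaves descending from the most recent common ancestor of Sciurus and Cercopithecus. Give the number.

5

The MRCA of Sciurus and Cercopithecus is the node subtending ((Taxidea,Sciurus),(Cercopithecus,Cavia,Bacillus)).
That clade contains 5 terminal taxa: Bacillus, Cavia, Cercopithecus, Sciurus, Taxidea.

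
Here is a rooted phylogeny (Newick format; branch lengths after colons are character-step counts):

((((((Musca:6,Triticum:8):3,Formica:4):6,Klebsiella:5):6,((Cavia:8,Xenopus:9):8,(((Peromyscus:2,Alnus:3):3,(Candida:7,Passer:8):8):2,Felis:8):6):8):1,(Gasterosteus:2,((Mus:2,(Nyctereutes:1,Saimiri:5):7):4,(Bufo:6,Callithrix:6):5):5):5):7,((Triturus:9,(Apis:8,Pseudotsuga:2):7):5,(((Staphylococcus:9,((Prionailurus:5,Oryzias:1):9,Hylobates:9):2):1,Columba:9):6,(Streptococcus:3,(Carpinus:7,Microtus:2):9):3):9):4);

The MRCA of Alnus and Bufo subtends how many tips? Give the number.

17

The MRCA of Alnus and Bufo is the node subtending (((((Musca,Triticum),Formica),Klebsiella),((Cavia,Xenopus),(((Peromyscus,Alnus),(Candida,Passer)),Felis))),(Gasterosteus,((Mus,(Nyctereutes,Saimiri)),(Bufo,Callithrix)))).
That clade contains 17 terminal taxa: Alnus, Bufo, Callithrix, Candida, Cavia, Felis, Formica, Gasterosteus, Klebsiella, Mus, Musca, Nyctereutes, Passer, Peromyscus, Saimiri, Triticum, Xenopus.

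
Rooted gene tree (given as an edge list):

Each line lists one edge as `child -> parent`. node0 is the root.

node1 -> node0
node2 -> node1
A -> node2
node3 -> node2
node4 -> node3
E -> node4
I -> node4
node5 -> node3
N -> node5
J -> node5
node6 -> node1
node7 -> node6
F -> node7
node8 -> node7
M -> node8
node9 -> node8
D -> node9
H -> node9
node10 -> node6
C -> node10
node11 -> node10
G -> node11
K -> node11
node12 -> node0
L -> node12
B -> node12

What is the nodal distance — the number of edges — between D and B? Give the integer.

8

The MRCA of D and B is the root of the tree.
From D up to that node: 6 branches. From B up to the same node: 2 branches. Total: 6 + 2 = 8.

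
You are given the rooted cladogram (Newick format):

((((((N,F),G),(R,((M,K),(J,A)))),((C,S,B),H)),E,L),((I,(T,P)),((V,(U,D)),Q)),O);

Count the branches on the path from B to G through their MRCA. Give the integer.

The MRCA of B and G is the node subtending ((((N,F),G),(R,((M,K),(J,A)))),((C,S,B),H)).
From B up to that node: 3 branches. From G up to the same node: 3 branches. Total: 3 + 3 = 6.

6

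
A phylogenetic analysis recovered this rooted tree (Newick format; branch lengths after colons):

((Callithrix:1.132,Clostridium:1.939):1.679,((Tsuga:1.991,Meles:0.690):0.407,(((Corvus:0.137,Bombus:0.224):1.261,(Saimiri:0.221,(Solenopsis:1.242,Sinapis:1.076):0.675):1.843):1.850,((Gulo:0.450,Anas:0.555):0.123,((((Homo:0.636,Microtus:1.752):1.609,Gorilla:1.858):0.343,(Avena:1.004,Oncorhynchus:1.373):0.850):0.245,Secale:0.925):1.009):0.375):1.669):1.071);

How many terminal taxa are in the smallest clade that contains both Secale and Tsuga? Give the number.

15

The MRCA of Secale and Tsuga is the node subtending ((Tsuga,Meles),(((Corvus,Bombus),(Saimiri,(Solenopsis,Sinapis))),((Gulo,Anas),((((Homo,Microtus),Gorilla),(Avena,Oncorhynchus)),Secale)))).
That clade contains 15 terminal taxa: Anas, Avena, Bombus, Corvus, Gorilla, Gulo, Homo, Meles, Microtus, Oncorhynchus, Saimiri, Secale, Sinapis, Solenopsis, Tsuga.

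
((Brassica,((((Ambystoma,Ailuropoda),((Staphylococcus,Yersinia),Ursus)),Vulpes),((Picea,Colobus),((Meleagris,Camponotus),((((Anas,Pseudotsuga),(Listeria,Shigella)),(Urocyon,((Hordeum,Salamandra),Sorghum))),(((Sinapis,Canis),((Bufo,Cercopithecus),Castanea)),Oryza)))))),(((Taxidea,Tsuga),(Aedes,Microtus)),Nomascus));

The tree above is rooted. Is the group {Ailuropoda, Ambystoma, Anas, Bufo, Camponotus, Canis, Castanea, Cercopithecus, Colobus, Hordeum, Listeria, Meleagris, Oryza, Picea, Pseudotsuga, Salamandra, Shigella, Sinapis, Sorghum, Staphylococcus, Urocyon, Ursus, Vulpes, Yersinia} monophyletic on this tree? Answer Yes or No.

The most recent common ancestor of these taxa subtends ((((Ambystoma,Ailuropoda),((Staphylococcus,Yersinia),Ursus)),Vulpes),((Picea,Colobus),((Meleagris,Camponotus),((((Anas,Pseudotsuga),(Listeria,Shigella)),(Urocyon,((Hordeum,Salamandra),Sorghum))),(((Sinapis,Canis),((Bufo,Cercopithecus),Castanea)),Oryza))))).
That clade has exactly 24 tips — every listed taxon and nothing else — so the group is monophyletic.

Yes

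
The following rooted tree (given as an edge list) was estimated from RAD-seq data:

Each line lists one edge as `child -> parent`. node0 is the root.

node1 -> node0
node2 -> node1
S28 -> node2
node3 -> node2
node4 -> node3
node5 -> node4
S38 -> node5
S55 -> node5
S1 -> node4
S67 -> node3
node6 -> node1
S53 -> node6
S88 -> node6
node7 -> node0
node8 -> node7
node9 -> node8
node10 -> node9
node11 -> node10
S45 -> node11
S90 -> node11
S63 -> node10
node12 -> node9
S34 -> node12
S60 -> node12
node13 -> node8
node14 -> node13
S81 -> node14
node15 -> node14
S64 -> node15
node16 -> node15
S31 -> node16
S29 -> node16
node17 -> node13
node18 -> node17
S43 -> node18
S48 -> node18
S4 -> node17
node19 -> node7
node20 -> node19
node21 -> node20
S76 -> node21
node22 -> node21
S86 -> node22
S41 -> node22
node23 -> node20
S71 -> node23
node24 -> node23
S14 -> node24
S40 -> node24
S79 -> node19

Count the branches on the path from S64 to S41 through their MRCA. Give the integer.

10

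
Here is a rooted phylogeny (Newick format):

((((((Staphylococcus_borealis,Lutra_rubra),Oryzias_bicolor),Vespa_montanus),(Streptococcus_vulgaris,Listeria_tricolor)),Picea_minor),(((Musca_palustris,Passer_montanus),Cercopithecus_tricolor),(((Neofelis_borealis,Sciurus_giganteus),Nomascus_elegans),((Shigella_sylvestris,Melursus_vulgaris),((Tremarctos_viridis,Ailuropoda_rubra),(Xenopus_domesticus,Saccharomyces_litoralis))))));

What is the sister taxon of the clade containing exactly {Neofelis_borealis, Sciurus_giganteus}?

The clade containing exactly {Neofelis_borealis, Sciurus_giganteus} attaches to the tree at the node subtending ((Neofelis_borealis,Sciurus_giganteus),Nomascus_elegans).
The other lineage descending from that same node — the sister group — is the single tip Nomascus_elegans.

Nomascus_elegans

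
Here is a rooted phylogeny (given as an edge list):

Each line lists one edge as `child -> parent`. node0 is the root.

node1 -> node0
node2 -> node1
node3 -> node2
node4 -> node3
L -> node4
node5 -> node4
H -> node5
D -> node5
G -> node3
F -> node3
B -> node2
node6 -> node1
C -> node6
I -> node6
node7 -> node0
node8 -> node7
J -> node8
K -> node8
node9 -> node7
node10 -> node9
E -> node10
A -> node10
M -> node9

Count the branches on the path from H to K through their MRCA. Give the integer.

9

The MRCA of H and K is the root of the tree.
From H up to that node: 6 branches. From K up to the same node: 3 branches. Total: 6 + 3 = 9.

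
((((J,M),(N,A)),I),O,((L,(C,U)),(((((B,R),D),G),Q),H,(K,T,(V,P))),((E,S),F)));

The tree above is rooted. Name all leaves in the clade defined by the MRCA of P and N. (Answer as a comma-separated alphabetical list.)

A, B, C, D, E, F, G, H, I, J, K, L, M, N, O, P, Q, R, S, T, U, V

Tracing P: it sits inside (V,P).
Tracing N: it sits inside (N,A).
The smallest clade enclosing both is the whole tree (their MRCA is the root), so the answer is all 22 tips in alphabetical order.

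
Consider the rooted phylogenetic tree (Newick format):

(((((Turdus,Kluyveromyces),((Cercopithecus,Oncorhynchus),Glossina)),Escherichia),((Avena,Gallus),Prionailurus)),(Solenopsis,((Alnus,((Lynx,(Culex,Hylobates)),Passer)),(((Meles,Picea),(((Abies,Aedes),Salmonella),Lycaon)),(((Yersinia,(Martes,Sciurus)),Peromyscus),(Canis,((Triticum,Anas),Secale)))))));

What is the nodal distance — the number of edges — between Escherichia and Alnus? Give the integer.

The MRCA of Escherichia and Alnus is the root of the tree.
From Escherichia up to that node: 3 branches. From Alnus up to the same node: 4 branches. Total: 3 + 4 = 7.

7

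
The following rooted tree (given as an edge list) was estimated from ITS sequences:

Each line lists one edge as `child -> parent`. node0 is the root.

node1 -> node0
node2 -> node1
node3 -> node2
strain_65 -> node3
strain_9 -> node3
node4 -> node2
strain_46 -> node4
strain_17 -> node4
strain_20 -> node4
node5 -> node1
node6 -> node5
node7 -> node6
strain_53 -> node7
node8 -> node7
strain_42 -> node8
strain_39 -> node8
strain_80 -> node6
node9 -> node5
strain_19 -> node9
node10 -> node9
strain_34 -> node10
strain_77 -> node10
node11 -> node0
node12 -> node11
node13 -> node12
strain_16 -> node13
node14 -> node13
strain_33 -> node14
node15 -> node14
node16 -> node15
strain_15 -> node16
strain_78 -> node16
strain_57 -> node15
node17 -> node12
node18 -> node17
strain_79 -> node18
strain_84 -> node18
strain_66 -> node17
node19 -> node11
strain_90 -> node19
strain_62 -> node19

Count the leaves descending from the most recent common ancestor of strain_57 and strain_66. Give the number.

8

The MRCA of strain_57 and strain_66 is the node subtending ((strain_16,(strain_33,((strain_15,strain_78),strain_57))),((strain_79,strain_84),strain_66)).
That clade contains 8 terminal taxa: strain_15, strain_16, strain_33, strain_57, strain_66, strain_78, strain_79, strain_84.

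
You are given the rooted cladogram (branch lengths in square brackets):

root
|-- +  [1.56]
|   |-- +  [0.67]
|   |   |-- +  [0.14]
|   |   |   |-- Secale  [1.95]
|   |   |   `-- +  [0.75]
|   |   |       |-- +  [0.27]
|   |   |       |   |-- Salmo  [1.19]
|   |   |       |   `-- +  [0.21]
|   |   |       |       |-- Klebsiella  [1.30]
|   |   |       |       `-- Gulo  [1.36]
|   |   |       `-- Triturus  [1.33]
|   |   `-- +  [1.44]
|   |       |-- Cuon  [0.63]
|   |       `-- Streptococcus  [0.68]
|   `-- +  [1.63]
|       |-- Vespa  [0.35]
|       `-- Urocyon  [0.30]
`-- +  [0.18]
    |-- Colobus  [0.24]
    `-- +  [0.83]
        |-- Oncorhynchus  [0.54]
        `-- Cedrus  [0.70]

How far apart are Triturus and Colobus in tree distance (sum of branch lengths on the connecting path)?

4.87

The path runs Triturus → … → MRCA → … → Colobus; the MRCA is the root of the tree.
Branch lengths along that path: 1.33 + 0.75 + 0.14 + 0.67 + 1.56 + 0.18 + 0.24 = 4.87.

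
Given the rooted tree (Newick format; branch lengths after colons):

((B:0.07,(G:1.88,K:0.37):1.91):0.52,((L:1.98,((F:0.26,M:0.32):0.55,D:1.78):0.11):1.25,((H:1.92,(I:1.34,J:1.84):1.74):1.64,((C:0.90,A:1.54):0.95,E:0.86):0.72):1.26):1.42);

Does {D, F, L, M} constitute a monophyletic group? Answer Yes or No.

The most recent common ancestor of these taxa subtends (L,((F,M),D)).
That clade has exactly 4 tips — every listed taxon and nothing else — so the group is monophyletic.

Yes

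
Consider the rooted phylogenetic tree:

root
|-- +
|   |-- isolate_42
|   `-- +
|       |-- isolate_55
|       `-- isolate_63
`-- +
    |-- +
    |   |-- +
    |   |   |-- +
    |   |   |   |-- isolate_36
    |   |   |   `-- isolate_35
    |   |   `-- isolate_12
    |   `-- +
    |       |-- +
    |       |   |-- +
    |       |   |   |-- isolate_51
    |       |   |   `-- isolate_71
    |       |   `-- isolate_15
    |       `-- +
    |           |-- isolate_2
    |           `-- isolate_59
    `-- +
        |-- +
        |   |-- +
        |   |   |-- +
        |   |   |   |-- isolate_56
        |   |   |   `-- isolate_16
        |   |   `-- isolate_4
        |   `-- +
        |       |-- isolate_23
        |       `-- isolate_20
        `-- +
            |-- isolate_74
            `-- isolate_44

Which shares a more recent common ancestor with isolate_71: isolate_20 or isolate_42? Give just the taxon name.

The MRCA of isolate_71 and isolate_20 subtends ((((isolate_36,isolate_35),isolate_12),(((isolate_51,isolate_71),isolate_15),(isolate_2,isolate_59))),((((isolate_56,isolate_16),isolate_4),(isolate_23,isolate_20)),(isolate_74,isolate_44))) (15 taxa).
The MRCA of isolate_71 and isolate_42 is the root, subtending the entire tree (18 taxa).
The first is nested inside the second, so isolate_71 shares a more recent common ancestor with isolate_20.

isolate_20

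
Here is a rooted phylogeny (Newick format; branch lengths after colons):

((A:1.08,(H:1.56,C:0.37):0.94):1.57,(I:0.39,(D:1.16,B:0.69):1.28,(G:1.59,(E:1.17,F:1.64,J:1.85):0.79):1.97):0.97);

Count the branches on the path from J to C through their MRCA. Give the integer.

7

The MRCA of J and C is the root of the tree.
From J up to that node: 4 branches. From C up to the same node: 3 branches. Total: 4 + 3 = 7.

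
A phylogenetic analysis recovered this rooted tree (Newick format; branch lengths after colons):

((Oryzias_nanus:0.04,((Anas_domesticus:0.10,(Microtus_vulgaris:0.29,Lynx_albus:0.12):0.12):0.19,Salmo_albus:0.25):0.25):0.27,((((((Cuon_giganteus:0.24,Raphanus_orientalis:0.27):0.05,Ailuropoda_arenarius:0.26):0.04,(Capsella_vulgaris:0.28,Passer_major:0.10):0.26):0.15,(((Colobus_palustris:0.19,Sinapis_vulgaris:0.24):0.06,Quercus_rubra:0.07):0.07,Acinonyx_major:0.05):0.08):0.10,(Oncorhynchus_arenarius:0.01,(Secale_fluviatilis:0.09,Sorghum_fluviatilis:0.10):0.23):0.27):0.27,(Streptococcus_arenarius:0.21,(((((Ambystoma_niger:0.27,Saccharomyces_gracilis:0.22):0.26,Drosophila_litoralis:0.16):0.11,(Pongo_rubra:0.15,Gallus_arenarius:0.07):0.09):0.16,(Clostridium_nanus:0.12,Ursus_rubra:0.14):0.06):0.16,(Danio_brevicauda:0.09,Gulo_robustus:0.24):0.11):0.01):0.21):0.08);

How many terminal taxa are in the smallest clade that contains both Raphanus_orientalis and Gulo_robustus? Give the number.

The MRCA of Raphanus_orientalis and Gulo_robustus is the node subtending ((((((Cuon_giganteus,Raphanus_orientalis),Ailuropoda_arenarius),(Capsella_vulgaris,Passer_major)),(((Colobus_palustris,Sinapis_vulgaris),Quercus_rubra),Acinonyx_major)),(Oncorhynchus_arenarius,(Secale_fluviatilis,Sorghum_fluviatilis))),(Streptococcus_arenarius,(((((Ambystoma_niger,Saccharomyces_gracilis),Drosophila_litoralis),(Pongo_rubra,Gallus_arenarius)),(Clostridium_nanus,Ursus_rubra)),(Danio_brevicauda,Gulo_robustus)))).
That clade contains 22 terminal taxa: Acinonyx_major, Ailuropoda_arenarius, Ambystoma_niger, Capsella_vulgaris, Clostridium_nanus, Colobus_palustris, Cuon_giganteus, Danio_brevicauda, Drosophila_litoralis, Gallus_arenarius, Gulo_robustus, Oncorhynchus_arenarius, Passer_major, Pongo_rubra, Quercus_rubra, Raphanus_orientalis, Saccharomyces_gracilis, Secale_fluviatilis, Sinapis_vulgaris, Sorghum_fluviatilis, Streptococcus_arenarius, Ursus_rubra.

22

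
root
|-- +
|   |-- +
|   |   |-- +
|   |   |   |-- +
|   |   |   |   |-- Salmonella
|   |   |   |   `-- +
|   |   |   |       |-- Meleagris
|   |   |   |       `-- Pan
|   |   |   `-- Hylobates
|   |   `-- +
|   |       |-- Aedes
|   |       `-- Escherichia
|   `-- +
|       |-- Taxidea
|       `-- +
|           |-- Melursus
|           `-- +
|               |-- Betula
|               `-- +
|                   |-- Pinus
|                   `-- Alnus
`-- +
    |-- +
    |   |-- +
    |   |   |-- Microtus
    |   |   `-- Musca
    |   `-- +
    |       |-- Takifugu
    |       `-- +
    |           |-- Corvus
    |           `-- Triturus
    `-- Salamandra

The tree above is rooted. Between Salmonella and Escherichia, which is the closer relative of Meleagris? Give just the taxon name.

Salmonella

The MRCA of Meleagris and Salmonella subtends (Salmonella,(Meleagris,Pan)) (3 taxa).
The MRCA of Meleagris and Escherichia subtends (((Salmonella,(Meleagris,Pan)),Hylobates),(Aedes,Escherichia)) (6 taxa).
The first is nested inside the second, so Meleagris shares a more recent common ancestor with Salmonella.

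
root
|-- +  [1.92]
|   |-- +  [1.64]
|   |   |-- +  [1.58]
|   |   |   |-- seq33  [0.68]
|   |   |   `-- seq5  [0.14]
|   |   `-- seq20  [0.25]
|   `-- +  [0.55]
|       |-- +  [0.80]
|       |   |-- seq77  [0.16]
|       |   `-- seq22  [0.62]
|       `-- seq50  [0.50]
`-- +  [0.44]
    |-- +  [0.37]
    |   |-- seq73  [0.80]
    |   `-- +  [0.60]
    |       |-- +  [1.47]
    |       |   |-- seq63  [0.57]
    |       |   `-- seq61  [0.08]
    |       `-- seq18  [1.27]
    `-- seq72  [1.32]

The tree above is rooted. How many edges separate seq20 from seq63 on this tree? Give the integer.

The MRCA of seq20 and seq63 is the root of the tree.
From seq20 up to that node: 3 branches. From seq63 up to the same node: 5 branches. Total: 3 + 5 = 8.

8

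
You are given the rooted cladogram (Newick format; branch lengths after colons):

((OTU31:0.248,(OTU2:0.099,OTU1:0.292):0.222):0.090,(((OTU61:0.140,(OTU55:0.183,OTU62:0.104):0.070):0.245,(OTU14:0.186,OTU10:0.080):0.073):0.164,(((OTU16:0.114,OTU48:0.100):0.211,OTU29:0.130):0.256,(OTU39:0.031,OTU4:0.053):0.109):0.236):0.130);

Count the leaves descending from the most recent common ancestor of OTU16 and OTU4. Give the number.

5

The MRCA of OTU16 and OTU4 is the node subtending (((OTU16,OTU48),OTU29),(OTU39,OTU4)).
That clade contains 5 terminal taxa: OTU16, OTU29, OTU39, OTU4, OTU48.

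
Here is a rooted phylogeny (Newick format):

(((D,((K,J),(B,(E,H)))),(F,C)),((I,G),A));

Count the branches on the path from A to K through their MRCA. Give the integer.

7

The MRCA of A and K is the root of the tree.
From A up to that node: 2 branches. From K up to the same node: 5 branches. Total: 2 + 5 = 7.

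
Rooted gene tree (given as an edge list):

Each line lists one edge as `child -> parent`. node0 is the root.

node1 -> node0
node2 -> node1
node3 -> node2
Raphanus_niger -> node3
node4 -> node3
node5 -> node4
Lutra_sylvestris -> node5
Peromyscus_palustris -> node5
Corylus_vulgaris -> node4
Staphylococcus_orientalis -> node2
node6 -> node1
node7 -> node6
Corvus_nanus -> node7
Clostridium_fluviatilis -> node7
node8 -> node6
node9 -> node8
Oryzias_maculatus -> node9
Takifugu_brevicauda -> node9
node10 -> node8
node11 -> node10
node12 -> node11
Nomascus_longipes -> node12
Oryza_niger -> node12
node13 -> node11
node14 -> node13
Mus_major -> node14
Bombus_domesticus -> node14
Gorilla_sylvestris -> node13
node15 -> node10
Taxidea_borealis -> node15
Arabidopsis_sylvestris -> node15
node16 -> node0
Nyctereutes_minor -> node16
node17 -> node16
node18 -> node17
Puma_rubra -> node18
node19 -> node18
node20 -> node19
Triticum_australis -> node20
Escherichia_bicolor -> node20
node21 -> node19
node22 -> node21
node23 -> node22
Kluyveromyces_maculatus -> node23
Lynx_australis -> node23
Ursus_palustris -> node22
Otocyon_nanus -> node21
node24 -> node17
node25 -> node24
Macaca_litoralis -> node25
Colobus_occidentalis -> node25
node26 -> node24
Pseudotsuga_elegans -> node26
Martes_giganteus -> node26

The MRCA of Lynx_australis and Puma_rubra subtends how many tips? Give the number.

The MRCA of Lynx_australis and Puma_rubra is the node subtending (Puma_rubra,((Triticum_australis,Escherichia_bicolor),(((Kluyveromyces_maculatus,Lynx_australis),Ursus_palustris),Otocyon_nanus))).
That clade contains 7 terminal taxa: Escherichia_bicolor, Kluyveromyces_maculatus, Lynx_australis, Otocyon_nanus, Puma_rubra, Triticum_australis, Ursus_palustris.

7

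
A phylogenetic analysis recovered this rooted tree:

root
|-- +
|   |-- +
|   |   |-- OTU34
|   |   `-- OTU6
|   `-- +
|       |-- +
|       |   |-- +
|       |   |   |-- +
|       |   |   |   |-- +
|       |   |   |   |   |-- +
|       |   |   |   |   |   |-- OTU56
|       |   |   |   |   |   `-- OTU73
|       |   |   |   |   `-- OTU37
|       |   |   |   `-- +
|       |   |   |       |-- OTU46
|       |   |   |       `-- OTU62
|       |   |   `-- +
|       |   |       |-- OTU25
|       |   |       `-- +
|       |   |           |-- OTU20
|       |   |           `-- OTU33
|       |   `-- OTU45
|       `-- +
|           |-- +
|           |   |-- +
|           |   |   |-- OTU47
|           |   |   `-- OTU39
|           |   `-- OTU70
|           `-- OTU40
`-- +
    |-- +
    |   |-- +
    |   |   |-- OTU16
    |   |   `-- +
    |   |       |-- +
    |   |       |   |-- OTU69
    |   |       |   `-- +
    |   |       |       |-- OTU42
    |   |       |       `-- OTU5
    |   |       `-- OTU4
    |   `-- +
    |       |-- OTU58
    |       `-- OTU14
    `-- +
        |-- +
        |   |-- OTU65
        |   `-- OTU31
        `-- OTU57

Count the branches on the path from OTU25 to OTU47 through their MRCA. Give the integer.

The MRCA of OTU25 and OTU47 is the node subtending ((((((OTU56,OTU73),OTU37),(OTU46,OTU62)),(OTU25,(OTU20,OTU33))),OTU45),(((OTU47,OTU39),OTU70),OTU40)).
From OTU25 up to that node: 4 branches. From OTU47 up to the same node: 4 branches. Total: 4 + 4 = 8.

8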